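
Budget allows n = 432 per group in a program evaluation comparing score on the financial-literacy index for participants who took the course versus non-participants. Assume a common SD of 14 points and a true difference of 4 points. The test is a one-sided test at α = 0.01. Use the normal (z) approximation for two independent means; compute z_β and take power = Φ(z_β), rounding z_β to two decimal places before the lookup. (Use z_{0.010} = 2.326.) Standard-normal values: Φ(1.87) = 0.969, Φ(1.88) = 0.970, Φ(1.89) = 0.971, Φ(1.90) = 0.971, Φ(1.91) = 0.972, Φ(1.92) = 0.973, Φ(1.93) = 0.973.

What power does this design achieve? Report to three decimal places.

z_β = δ·√(n/(σ₁²+σ₂²)) − z_α
    = 4 · √(432/392) − 2.326
    = 4 · 1.04978 − 2.326
    = 4.1991 − 2.326 = 1.8731 → 1.87
Power = Φ(1.87) = 0.969.

Power ≈ 0.969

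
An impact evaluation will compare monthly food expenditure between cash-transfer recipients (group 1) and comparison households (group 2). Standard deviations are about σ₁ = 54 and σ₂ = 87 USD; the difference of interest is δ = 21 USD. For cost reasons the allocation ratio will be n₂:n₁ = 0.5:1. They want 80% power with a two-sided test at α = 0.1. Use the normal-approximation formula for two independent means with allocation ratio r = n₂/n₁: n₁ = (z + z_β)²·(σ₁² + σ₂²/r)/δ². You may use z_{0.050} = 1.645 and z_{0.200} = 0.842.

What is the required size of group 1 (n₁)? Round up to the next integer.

n₁ = (z_{α/2} + z_β)² · (σ₁² + σ₂²/r) / δ²
   = (1.645 + 0.842)² · (54² + 87²/0.5) / 21²
   = 6.1852 · (2916 + 15138) / 441
   = 6.1852 · 18054 / 441
   = 253.21
Round up → n₁ = 254; n₂ = r·n₁ = 0.5 × 254 = 127.

n₁ = 254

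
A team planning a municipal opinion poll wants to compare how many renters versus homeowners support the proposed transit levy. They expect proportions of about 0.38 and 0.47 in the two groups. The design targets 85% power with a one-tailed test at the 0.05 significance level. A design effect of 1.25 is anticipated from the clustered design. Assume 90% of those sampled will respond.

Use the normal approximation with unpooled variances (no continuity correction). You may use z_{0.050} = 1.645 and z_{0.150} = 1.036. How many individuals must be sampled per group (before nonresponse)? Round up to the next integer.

n = (z_α + z_β)² · [p₁(1−p₁) + p₂(1−p₂)] / (p₁ − p₂)²
  = (1.645 + 1.036)² · (0.38·0.62 + 0.47·0.53) / (-0.09)²
  = (2.681)² · (0.2356 + 0.2491) / 0.0081
  = 7.1878 · 0.4847 / 0.0081
  = 430.11
Design effect: 1.25 × 430.11 = 537.64.
Adjust for 90% response: 537.64 / 0.90 = 597.38.
Round up → n = 598 per group.

n = 598 per group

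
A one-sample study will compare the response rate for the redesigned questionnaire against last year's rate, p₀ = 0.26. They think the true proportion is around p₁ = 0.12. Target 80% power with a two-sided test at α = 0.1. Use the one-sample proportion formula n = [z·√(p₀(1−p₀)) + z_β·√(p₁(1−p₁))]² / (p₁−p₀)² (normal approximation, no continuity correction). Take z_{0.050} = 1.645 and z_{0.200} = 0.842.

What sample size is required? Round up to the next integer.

n = 51

n = [z_{α/2}·√(p₀q₀) + z_β·√(p₁q₁)]² / (p₁ − p₀)²
  = [1.645·√(0.26·0.74) + 0.842·√(0.12·0.88)]² / (-0.14)²
  = [1.645·0.4386 + 0.842·0.3250]² / 0.0196
  = [0.9952]² / 0.0196
  = 50.53
Round up → n = 51.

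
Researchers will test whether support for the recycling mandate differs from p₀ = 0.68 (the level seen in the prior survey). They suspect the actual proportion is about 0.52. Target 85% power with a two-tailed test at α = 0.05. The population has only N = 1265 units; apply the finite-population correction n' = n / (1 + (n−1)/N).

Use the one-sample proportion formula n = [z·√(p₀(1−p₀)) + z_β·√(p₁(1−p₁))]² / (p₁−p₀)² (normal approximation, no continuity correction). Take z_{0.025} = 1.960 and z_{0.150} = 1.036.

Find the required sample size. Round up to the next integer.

n = [z_{α/2}·√(p₀q₀) + z_β·√(p₁q₁)]² / (p₁ − p₀)²
  = [1.960·√(0.68·0.32) + 1.036·√(0.52·0.48)]² / (-0.16)²
  = [1.960·0.4665 + 1.036·0.4996]² / 0.0256
  = [1.4319]² / 0.0256
  = 80.09
Finite-population correction (N = 1265): 80.09 / (1 + (80.09 − 1)/1265) = 75.38.
Round up → n = 76.

n = 76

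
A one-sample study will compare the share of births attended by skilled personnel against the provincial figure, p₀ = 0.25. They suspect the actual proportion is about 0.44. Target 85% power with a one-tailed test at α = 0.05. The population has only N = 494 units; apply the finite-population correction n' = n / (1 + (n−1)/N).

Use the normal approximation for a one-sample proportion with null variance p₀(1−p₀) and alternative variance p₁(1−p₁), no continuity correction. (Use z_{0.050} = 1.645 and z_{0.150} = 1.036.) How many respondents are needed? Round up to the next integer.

n = [z_α·√(p₀q₀) + z_β·√(p₁q₁)]² / (p₁ − p₀)²
  = [1.645·√(0.25·0.75) + 1.036·√(0.44·0.56)]² / (0.19)²
  = [1.645·0.4330 + 1.036·0.4964]² / 0.0361
  = [1.2266]² / 0.0361
  = 41.67
Finite-population correction (N = 494): 41.67 / (1 + (41.67 − 1)/494) = 38.50.
Round up → n = 39.

n = 39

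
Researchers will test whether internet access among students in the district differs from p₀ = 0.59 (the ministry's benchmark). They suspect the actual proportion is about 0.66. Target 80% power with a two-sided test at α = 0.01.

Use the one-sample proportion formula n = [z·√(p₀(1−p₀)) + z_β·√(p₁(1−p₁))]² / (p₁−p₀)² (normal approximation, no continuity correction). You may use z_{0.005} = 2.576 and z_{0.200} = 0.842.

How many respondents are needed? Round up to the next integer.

n = 567

n = [z_{α/2}·√(p₀q₀) + z_β·√(p₁q₁)]² / (p₁ − p₀)²
  = [2.576·√(0.59·0.41) + 0.842·√(0.66·0.34)]² / (0.07)²
  = [2.576·0.4918 + 0.842·0.4737]² / 0.0049
  = [1.6658]² / 0.0049
  = 566.32
Round up → n = 567.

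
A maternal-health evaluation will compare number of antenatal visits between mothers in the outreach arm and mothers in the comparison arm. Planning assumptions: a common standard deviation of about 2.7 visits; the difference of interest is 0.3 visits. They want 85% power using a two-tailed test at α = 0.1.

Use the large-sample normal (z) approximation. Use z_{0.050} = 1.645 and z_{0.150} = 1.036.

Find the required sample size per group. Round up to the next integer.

n = (z_{α/2} + z_β)² · (σ₁² + σ₂²) / δ²
  = (1.645 + 1.036)² · (2·2.7² = 14.58) / 0.3²
  = 7.1878 · 14.58 / 0.09
  = 1164.42
Round up → n = 1165 per group.

n = 1165 per group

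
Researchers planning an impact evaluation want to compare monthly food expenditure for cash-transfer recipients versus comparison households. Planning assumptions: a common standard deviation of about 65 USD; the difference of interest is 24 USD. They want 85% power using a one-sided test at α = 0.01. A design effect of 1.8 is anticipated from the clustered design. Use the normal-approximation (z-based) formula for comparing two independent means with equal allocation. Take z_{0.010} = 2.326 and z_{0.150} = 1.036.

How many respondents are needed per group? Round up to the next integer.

n = 299 per group

n = (z_α + z_β)² · (σ₁² + σ₂²) / δ²
  = (2.326 + 1.036)² · (2·65² = 8450) / 24²
  = 11.3030 · 8450 / 576
  = 165.82
Design effect: 1.8 × 165.82 = 298.47.
Round up → n = 299 per group.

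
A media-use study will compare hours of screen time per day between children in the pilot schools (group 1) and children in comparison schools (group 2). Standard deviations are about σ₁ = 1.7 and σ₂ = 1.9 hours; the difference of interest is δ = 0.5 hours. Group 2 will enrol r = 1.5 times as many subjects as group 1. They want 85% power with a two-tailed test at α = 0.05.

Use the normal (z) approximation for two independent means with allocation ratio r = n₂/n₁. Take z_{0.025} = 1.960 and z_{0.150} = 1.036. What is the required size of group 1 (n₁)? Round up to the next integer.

n₁ = 191

n₁ = (z_{α/2} + z_β)² · (σ₁² + σ₂²/r) / δ²
   = (1.960 + 1.036)² · (1.7² + 1.9²/1.5) / 0.5²
   = 8.9760 · (2.89 + 2.4067) / 0.25
   = 8.9760 · 5.2967 / 0.25
   = 190.17
Round up → n₁ = 191; n₂ = r·n₁ = 1.5 × 191 = 287.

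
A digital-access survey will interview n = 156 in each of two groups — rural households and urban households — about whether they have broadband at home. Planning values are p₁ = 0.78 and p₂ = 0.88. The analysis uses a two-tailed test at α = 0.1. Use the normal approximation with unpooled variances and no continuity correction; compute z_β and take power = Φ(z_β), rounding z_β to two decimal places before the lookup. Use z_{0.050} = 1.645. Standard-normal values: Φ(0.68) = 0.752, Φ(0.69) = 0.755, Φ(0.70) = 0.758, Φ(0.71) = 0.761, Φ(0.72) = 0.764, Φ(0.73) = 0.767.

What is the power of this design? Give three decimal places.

z_β = |p₁−p₂|·√(n/[p₁q₁+p₂q₂]) − z_{α/2}
    = 0.10 · √(156/0.2772) − 1.645
    = 0.10 · 23.7228 − 1.645
    = 2.3723 − 1.645 = 0.7273 → 0.73
Power = Φ(0.73) = 0.767.

Power ≈ 0.767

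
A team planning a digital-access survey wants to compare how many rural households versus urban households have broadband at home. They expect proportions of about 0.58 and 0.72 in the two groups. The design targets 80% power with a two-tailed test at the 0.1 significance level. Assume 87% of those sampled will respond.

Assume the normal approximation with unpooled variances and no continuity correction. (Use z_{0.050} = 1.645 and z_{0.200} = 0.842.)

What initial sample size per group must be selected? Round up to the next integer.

n = (z_{α/2} + z_β)² · [p₁(1−p₁) + p₂(1−p₂)] / (p₁ − p₂)²
  = (1.645 + 0.842)² · (0.58·0.42 + 0.72·0.28) / (-0.14)²
  = (2.487)² · (0.2436 + 0.2016) / 0.0196
  = 6.1852 · 0.4452 / 0.0196
  = 140.49
Adjust for 87% response: 140.49 / 0.87 = 161.48.
Round up → n = 162 per group.

n = 162 per group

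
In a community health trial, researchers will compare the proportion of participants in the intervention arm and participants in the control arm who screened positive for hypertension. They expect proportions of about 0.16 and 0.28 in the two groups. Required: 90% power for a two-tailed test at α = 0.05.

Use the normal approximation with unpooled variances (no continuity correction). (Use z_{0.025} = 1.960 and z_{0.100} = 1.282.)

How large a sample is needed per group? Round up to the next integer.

n = (z_{α/2} + z_β)² · [p₁(1−p₁) + p₂(1−p₂)] / (p₁ − p₂)²
  = (1.960 + 1.282)² · (0.16·0.84 + 0.28·0.72) / (-0.12)²
  = (3.242)² · (0.1344 + 0.2016) / 0.0144
  = 10.5106 · 0.3360 / 0.0144
  = 245.25
Round up → n = 246 per group.

n = 246 per group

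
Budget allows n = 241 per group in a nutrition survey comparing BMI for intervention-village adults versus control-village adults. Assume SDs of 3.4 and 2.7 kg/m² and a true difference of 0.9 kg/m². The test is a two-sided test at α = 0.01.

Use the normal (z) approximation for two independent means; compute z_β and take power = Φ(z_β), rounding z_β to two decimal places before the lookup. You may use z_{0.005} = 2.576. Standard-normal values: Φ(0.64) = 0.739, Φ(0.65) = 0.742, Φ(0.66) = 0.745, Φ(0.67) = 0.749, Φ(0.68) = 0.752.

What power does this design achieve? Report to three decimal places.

Power ≈ 0.739

z_β = δ·√(n/(σ₁²+σ₂²)) − z_{α/2}
    = 0.9 · √(241/18.85) − 2.576
    = 0.9 · 3.57563 − 2.576
    = 3.2181 − 2.576 = 0.6421 → 0.64
Power = Φ(0.64) = 0.739.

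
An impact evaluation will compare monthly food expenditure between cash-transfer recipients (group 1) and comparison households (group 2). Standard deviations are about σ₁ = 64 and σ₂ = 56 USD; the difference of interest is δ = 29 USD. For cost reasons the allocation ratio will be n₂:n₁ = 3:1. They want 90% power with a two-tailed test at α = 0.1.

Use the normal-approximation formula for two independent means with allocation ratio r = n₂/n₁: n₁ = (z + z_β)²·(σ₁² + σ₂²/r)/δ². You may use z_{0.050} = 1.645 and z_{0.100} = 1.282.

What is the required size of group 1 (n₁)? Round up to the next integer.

n₁ = 53

n₁ = (z_{α/2} + z_β)² · (σ₁² + σ₂²/r) / δ²
   = (1.645 + 1.282)² · (64² + 56²/3) / 29²
   = 8.5673 · (4096 + 1045.3) / 841
   = 8.5673 · 5141.3 / 841
   = 52.38
Round up → n₁ = 53; n₂ = r·n₁ = 3 × 53 = 159.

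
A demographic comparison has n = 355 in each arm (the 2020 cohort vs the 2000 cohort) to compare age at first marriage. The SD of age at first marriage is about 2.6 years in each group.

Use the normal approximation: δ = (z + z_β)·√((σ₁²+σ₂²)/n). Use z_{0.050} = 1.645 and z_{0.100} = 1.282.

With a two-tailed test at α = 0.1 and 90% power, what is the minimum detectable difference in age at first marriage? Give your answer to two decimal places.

Minimum detectable difference ≈ 0.57 years

δ = (z_{α/2} + z_β) · √((σ₁²+σ₂²)/n)
  = (1.645 + 1.282) · √(13.52/355)
  = 2.927 · √0.03808
  = 2.927 · 0.1952
  = 0.5712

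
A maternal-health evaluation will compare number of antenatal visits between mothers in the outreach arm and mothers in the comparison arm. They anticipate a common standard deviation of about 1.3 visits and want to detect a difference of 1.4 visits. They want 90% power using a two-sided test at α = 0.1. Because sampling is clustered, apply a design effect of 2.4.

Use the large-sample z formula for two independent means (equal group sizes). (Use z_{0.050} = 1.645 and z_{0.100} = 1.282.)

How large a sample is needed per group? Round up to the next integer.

n = (z_{α/2} + z_β)² · (σ₁² + σ₂²) / δ²
  = (1.645 + 1.282)² · (2·1.3² = 3.38) / 1.4²
  = 8.5673 · 3.38 / 1.96
  = 14.77
Design effect: 2.4 × 14.77 = 35.46.
Round up → n = 36 per group.

n = 36 per group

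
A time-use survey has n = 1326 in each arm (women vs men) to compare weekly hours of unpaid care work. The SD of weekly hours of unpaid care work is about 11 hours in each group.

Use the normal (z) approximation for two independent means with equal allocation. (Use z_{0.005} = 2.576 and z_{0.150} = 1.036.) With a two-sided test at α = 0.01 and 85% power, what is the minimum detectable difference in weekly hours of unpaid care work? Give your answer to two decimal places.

Minimum detectable difference ≈ 1.54 hours

δ = (z_{α/2} + z_β) · √((σ₁²+σ₂²)/n)
  = (2.576 + 1.036) · √(242/1326)
  = 3.612 · √0.1825
  = 3.612 · 0.4272
  = 1.5431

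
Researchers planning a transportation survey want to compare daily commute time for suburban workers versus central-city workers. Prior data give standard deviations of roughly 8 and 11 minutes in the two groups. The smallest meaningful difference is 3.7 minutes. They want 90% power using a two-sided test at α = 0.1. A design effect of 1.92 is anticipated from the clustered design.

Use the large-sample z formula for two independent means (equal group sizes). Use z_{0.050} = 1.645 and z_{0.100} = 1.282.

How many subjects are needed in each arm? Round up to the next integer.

n = 223 per group

n = (z_{α/2} + z_β)² · (σ₁² + σ₂²) / δ²
  = (1.645 + 1.282)² · (8² + 11² = 185) / 3.7²
  = 8.5673 · 185 / 13.69
  = 115.77
Design effect: 1.92 × 115.77 = 222.29.
Round up → n = 223 per group.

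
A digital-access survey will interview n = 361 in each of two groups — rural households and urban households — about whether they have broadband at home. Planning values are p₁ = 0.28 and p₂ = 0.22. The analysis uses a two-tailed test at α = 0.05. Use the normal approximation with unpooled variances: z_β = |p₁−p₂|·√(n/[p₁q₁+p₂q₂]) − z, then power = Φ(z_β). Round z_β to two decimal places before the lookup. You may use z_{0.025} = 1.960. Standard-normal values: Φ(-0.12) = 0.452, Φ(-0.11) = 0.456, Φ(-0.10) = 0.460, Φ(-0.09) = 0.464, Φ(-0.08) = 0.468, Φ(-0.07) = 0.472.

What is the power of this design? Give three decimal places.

Power ≈ 0.464

z_β = |p₁−p₂|·√(n/[p₁q₁+p₂q₂]) − z_{α/2}
    = 0.06 · √(361/0.3732) − 1.960
    = 0.06 · 31.1016 − 1.960
    = 1.8661 − 1.960 = -0.0939 → -0.09
Power = Φ(-0.09) = 0.464.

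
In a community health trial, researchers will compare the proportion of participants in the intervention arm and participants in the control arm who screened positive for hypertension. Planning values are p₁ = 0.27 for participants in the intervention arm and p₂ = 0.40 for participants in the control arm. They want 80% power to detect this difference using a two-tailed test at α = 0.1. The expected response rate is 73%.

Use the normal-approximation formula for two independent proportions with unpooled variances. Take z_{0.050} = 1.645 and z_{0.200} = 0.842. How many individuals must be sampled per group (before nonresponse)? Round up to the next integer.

n = (z_{α/2} + z_β)² · [p₁(1−p₁) + p₂(1−p₂)] / (p₁ − p₂)²
  = (1.645 + 0.842)² · (0.27·0.73 + 0.40·0.60) / (-0.13)²
  = (2.487)² · (0.1971 + 0.2400) / 0.0169
  = 6.1852 · 0.4371 / 0.0169
  = 159.97
Adjust for 73% response: 159.97 / 0.73 = 219.14.
Round up → n = 220 per group.

n = 220 per group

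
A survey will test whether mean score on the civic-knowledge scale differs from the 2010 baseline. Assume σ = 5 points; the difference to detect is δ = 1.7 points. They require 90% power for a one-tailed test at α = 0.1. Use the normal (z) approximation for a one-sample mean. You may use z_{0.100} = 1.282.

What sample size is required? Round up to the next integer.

n = 57

n = (z_α + z_β)² · σ² / δ²
  = (1.282 + 1.282)² · 5² / 1.7²
  = 6.5741 · 25 / 2.89
  = 56.87
Round up → n = 57.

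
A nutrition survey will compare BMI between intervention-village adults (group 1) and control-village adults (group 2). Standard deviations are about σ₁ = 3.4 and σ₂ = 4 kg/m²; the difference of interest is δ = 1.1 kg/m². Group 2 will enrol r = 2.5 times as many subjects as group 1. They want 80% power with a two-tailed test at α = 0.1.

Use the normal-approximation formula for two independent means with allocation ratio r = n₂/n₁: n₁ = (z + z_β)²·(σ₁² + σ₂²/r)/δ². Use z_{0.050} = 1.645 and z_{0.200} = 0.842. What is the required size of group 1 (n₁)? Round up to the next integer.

n₁ = 92

n₁ = (z_{α/2} + z_β)² · (σ₁² + σ₂²/r) / δ²
   = (1.645 + 0.842)² · (3.4² + 4²/2.5) / 1.1²
   = 6.1852 · (11.56 + 6.4) / 1.21
   = 6.1852 · 17.96 / 1.21
   = 91.81
Round up → n₁ = 92; n₂ = r·n₁ = 2.5 × 92 = 230.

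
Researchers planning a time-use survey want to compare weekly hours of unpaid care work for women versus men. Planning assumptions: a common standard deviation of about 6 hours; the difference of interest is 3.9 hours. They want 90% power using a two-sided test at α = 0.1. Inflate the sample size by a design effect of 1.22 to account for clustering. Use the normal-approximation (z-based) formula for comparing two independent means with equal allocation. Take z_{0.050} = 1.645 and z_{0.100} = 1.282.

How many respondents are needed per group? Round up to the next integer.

n = (z_{α/2} + z_β)² · (σ₁² + σ₂²) / δ²
  = (1.645 + 1.282)² · (2·6² = 72) / 3.9²
  = 8.5673 · 72 / 15.21
  = 40.56
Design effect: 1.22 × 40.56 = 49.48.
Round up → n = 50 per group.

n = 50 per group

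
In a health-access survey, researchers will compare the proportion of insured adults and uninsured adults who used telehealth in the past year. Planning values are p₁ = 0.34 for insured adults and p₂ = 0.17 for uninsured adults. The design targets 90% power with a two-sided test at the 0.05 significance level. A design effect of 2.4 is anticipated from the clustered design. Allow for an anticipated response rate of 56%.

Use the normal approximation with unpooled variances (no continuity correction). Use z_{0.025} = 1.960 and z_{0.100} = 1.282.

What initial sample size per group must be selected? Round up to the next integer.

n = 570 per group

n = (z_{α/2} + z_β)² · [p₁(1−p₁) + p₂(1−p₂)] / (p₁ − p₂)²
  = (1.960 + 1.282)² · (0.34·0.66 + 0.17·0.83) / (0.17)²
  = (3.242)² · (0.2244 + 0.1411) / 0.0289
  = 10.5106 · 0.3655 / 0.0289
  = 132.93
Design effect: 2.4 × 132.93 = 319.03.
Adjust for 56% response: 319.03 / 0.56 = 569.69.
Round up → n = 570 per group.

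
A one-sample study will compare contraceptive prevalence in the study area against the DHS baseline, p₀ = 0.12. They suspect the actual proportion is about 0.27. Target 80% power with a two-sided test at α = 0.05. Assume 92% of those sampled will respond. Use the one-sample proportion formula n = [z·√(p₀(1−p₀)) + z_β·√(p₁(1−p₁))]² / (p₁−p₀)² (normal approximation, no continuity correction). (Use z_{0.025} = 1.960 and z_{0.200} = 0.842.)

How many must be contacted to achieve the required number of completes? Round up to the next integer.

n = 50

n = [z_{α/2}·√(p₀q₀) + z_β·√(p₁q₁)]² / (p₁ − p₀)²
  = [1.960·√(0.12·0.88) + 0.842·√(0.27·0.73)]² / (0.15)²
  = [1.960·0.3250 + 0.842·0.4440]² / 0.0225
  = [1.0107]² / 0.0225
  = 45.40
Adjust for 92% response: 45.40 / 0.92 = 49.35.
Round up → n = 50.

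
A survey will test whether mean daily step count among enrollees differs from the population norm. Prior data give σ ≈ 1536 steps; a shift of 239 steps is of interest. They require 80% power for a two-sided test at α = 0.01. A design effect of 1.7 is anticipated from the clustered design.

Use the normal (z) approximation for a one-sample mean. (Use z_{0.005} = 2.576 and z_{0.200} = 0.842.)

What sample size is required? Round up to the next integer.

n = (z_{α/2} + z_β)² · σ² / δ²
  = (2.576 + 0.842)² · 1536² / 239²
  = 11.6827 · 2359296 / 57121
  = 482.54
Design effect: 1.7 × 482.54 = 820.31.
Round up → n = 821.

n = 821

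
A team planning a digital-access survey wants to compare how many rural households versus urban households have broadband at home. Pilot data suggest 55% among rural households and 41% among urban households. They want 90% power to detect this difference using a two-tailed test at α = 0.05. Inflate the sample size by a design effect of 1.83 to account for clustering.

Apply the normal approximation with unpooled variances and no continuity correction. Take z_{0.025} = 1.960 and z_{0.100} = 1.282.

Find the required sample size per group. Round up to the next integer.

n = (z_{α/2} + z_β)² · [p₁(1−p₁) + p₂(1−p₂)] / (p₁ − p₂)²
  = (1.960 + 1.282)² · (0.55·0.45 + 0.41·0.59) / (0.14)²
  = (3.242)² · (0.2475 + 0.2419) / 0.0196
  = 10.5106 · 0.4894 / 0.0196
  = 262.44
Design effect: 1.83 × 262.44 = 480.27.
Round up → n = 481 per group.

n = 481 per group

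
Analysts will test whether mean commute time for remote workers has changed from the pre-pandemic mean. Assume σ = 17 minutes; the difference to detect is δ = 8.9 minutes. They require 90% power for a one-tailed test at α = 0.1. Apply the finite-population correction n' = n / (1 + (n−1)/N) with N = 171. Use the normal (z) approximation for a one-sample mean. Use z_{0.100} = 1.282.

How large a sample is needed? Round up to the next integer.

n = (z_α + z_β)² · σ² / δ²
  = (1.282 + 1.282)² · 17² / 8.9²
  = 6.5741 · 289 / 79.21
  = 23.99
Finite-population correction (N = 171): 23.99 / (1 + (23.99 − 1)/171) = 21.14.
Round up → n = 22.

n = 22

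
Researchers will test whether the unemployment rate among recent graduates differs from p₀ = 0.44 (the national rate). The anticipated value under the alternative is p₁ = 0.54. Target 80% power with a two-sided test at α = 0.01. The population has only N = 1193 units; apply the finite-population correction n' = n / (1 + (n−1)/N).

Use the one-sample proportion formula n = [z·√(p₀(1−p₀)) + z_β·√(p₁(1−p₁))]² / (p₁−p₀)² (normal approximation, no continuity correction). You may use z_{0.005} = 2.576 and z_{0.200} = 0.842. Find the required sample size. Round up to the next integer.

n = [z_{α/2}·√(p₀q₀) + z_β·√(p₁q₁)]² / (p₁ − p₀)²
  = [2.576·√(0.44·0.56) + 0.842·√(0.54·0.46)]² / (0.10)²
  = [2.576·0.4964 + 0.842·0.4984]² / 0.0100
  = [1.6983]² / 0.0100
  = 288.44
Finite-population correction (N = 1193): 288.44 / (1 + (288.44 − 1)/1193) = 232.43.
Round up → n = 233.

n = 233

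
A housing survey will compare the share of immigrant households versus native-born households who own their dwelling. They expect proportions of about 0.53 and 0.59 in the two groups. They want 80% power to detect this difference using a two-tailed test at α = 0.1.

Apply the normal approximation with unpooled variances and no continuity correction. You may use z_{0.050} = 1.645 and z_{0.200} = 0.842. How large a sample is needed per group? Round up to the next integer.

n = (z_{α/2} + z_β)² · [p₁(1−p₁) + p₂(1−p₂)] / (p₁ − p₂)²
  = (1.645 + 0.842)² · (0.53·0.47 + 0.59·0.41) / (-0.06)²
  = (2.487)² · (0.2491 + 0.2419) / 0.0036
  = 6.1852 · 0.4910 / 0.0036
  = 843.59
Round up → n = 844 per group.

n = 844 per group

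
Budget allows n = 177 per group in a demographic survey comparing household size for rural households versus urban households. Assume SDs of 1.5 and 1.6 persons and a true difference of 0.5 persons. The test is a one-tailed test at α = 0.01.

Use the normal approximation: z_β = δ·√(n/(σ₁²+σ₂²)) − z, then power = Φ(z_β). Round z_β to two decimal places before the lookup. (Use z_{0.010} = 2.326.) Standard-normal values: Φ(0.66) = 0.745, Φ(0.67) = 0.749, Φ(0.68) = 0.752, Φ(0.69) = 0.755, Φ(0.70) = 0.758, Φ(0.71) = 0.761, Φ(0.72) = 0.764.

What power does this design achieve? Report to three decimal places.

z_β = δ·√(n/(σ₁²+σ₂²)) − z_α
    = 0.5 · √(177/4.81) − 2.326
    = 0.5 · 6.06616 − 2.326
    = 3.0331 − 2.326 = 0.7071 → 0.71
Power = Φ(0.71) = 0.761.

Power ≈ 0.761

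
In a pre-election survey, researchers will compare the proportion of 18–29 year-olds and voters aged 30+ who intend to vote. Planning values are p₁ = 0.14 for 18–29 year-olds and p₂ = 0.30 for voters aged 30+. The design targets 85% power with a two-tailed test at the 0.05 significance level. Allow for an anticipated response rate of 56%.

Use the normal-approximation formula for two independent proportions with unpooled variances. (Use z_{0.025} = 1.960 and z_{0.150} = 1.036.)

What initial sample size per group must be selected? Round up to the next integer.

n = 207 per group

n = (z_{α/2} + z_β)² · [p₁(1−p₁) + p₂(1−p₂)] / (p₁ − p₂)²
  = (1.960 + 1.036)² · (0.14·0.86 + 0.30·0.70) / (-0.16)²
  = (2.996)² · (0.1204 + 0.2100) / 0.0256
  = 8.9760 · 0.3304 / 0.0256
  = 115.85
Adjust for 56% response: 115.85 / 0.56 = 206.87.
Round up → n = 207 per group.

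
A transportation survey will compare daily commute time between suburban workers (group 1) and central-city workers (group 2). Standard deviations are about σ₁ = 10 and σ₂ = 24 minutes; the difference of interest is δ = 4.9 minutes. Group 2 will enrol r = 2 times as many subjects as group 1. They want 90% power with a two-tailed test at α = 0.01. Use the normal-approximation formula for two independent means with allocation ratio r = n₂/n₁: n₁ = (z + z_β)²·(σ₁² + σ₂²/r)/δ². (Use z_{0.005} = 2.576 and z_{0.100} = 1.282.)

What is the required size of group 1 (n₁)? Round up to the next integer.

n₁ = (z_{α/2} + z_β)² · (σ₁² + σ₂²/r) / δ²
   = (2.576 + 1.282)² · (10² + 24²/2) / 4.9²
   = 14.8842 · (100 + 288) / 24.01
   = 14.8842 · 388 / 24.01
   = 240.53
Round up → n₁ = 241; n₂ = r·n₁ = 2 × 241 = 482.

n₁ = 241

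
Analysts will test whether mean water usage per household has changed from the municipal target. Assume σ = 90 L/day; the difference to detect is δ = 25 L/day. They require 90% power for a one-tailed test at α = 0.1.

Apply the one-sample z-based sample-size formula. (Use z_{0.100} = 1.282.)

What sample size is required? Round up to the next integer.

n = (z_α + z_β)² · σ² / δ²
  = (1.282 + 1.282)² · 90² / 25²
  = 6.5741 · 8100 / 625
  = 85.20
Round up → n = 86.

n = 86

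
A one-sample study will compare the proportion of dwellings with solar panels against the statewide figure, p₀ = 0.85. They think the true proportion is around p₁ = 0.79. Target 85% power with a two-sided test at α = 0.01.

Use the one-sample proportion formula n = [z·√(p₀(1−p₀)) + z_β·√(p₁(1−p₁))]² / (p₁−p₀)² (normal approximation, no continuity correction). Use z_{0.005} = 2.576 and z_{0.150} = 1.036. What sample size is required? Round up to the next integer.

n = 501

n = [z_{α/2}·√(p₀q₀) + z_β·√(p₁q₁)]² / (p₁ − p₀)²
  = [2.576·√(0.85·0.15) + 1.036·√(0.79·0.21)]² / (-0.06)²
  = [2.576·0.3571 + 1.036·0.4073]² / 0.0036
  = [1.3418]² / 0.0036
  = 500.11
Round up → n = 501.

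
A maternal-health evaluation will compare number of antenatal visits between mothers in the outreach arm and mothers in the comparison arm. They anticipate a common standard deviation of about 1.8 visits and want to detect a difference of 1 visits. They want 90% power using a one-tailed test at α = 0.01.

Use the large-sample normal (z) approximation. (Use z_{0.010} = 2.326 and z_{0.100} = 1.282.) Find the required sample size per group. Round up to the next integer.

n = 85 per group

n = (z_α + z_β)² · (σ₁² + σ₂²) / δ²
  = (2.326 + 1.282)² · (2·1.8² = 6.48) / 1²
  = 13.0177 · 6.48 / 1
  = 84.35
Round up → n = 85 per group.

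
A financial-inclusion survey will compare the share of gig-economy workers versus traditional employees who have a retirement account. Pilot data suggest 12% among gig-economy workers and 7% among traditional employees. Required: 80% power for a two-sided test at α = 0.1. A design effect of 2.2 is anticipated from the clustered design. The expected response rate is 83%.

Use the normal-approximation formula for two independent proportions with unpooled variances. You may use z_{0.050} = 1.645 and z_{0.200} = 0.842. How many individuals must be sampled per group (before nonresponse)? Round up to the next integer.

n = 1120 per group

n = (z_{α/2} + z_β)² · [p₁(1−p₁) + p₂(1−p₂)] / (p₁ − p₂)²
  = (1.645 + 0.842)² · (0.12·0.88 + 0.07·0.93) / (0.05)²
  = (2.487)² · (0.1056 + 0.0651) / 0.0025
  = 6.1852 · 0.1707 / 0.0025
  = 422.32
Design effect: 2.2 × 422.32 = 929.11.
Adjust for 83% response: 929.11 / 0.83 = 1119.41.
Round up → n = 1120 per group.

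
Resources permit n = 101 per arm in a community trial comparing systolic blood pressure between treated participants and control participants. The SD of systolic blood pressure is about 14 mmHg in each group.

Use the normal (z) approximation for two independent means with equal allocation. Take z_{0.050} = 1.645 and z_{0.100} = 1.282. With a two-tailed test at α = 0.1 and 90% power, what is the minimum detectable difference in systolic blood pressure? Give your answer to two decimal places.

Minimum detectable difference ≈ 5.77 mmHg

δ = (z_{α/2} + z_β) · √((σ₁²+σ₂²)/n)
  = (1.645 + 1.282) · √(392/101)
  = 2.927 · √3.8812
  = 2.927 · 1.9701
  = 5.7664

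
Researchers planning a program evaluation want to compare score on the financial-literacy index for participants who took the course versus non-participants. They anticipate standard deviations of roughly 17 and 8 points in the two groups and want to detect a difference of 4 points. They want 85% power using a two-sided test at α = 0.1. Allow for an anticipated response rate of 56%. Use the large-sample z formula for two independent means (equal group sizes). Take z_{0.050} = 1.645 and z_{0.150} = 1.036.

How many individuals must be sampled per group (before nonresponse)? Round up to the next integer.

n = (z_{α/2} + z_β)² · (σ₁² + σ₂²) / δ²
  = (1.645 + 1.036)² · (17² + 8² = 353) / 4²
  = 7.1878 · 353 / 16
  = 158.58
Adjust for 56% response: 158.58 / 0.56 = 283.18.
Round up → n = 284 per group.

n = 284 per group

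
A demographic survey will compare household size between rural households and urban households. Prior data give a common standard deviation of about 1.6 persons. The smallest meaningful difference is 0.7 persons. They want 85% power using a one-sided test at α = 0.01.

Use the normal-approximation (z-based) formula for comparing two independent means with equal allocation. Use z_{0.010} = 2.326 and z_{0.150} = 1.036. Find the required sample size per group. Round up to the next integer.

n = 119 per group

n = (z_α + z_β)² · (σ₁² + σ₂²) / δ²
  = (2.326 + 1.036)² · (2·1.6² = 5.12) / 0.7²
  = 11.3030 · 5.12 / 0.49
  = 118.11
Round up → n = 119 per group.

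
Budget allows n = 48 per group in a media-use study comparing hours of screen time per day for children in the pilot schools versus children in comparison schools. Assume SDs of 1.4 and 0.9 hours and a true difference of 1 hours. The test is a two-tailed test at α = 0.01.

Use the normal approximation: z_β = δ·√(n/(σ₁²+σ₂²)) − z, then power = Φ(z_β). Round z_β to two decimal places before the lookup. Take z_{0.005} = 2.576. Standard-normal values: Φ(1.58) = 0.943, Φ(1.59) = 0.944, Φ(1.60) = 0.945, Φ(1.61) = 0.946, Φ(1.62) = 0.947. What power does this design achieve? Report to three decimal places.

Power ≈ 0.944

z_β = δ·√(n/(σ₁²+σ₂²)) − z_{α/2}
    = 1 · √(48/2.77) − 2.576
    = 1 · 4.16275 − 2.576
    = 4.1628 − 2.576 = 1.5868 → 1.59
Power = Φ(1.59) = 0.944.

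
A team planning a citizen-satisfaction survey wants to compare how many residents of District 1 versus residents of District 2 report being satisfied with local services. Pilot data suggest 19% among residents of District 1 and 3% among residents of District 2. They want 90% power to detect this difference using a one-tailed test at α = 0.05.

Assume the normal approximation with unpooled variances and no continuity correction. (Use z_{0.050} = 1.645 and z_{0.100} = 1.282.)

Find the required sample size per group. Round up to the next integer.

n = (z_α + z_β)² · [p₁(1−p₁) + p₂(1−p₂)] / (p₁ − p₂)²
  = (1.645 + 1.282)² · (0.19·0.81 + 0.03·0.97) / (0.16)²
  = (2.927)² · (0.1539 + 0.0291) / 0.0256
  = 8.5673 · 0.1830 / 0.0256
  = 61.24
Round up → n = 62 per group.

n = 62 per group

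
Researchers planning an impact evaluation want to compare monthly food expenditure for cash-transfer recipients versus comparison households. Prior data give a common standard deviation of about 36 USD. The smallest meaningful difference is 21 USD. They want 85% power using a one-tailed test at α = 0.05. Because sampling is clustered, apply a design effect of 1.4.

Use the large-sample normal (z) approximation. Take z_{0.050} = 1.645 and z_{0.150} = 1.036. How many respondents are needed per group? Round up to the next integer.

n = 60 per group

n = (z_α + z_β)² · (σ₁² + σ₂²) / δ²
  = (1.645 + 1.036)² · (2·36² = 2592) / 21²
  = 7.1878 · 2592 / 441
  = 42.25
Design effect: 1.4 × 42.25 = 59.15.
Round up → n = 60 per group.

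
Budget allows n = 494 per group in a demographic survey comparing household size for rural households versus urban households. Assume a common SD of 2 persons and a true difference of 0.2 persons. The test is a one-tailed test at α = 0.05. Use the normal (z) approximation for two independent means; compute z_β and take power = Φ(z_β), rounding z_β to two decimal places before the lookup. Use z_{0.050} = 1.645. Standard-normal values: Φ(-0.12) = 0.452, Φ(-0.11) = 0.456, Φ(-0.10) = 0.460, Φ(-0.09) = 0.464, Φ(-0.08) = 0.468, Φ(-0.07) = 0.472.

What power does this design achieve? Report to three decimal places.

z_β = δ·√(n/(σ₁²+σ₂²)) − z_α
    = 0.2 · √(494/8) − 1.645
    = 0.2 · 7.85812 − 1.645
    = 1.5716 − 1.645 = -0.0734 → -0.07
Power = Φ(-0.07) = 0.472.

Power ≈ 0.472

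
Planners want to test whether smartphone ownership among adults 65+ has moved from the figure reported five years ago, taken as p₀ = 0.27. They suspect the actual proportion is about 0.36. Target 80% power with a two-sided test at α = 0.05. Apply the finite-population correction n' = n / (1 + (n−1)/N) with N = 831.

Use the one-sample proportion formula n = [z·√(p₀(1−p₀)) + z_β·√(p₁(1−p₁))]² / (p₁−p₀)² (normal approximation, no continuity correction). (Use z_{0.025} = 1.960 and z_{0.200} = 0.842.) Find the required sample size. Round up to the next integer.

n = [z_{α/2}·√(p₀q₀) + z_β·√(p₁q₁)]² / (p₁ − p₀)²
  = [1.960·√(0.27·0.73) + 0.842·√(0.36·0.64)]² / (0.09)²
  = [1.960·0.4440 + 0.842·0.4800]² / 0.0081
  = [1.2743]² / 0.0081
  = 200.48
Finite-population correction (N = 831): 200.48 / (1 + (200.48 − 1)/831) = 161.67.
Round up → n = 162.

n = 162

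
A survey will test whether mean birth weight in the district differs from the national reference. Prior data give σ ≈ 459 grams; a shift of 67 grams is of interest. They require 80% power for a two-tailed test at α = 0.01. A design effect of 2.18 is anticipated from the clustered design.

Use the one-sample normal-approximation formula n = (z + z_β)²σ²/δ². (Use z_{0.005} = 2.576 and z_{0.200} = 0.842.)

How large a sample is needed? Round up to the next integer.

n = 1196

n = (z_{α/2} + z_β)² · σ² / δ²
  = (2.576 + 0.842)² · 459² / 67²
  = 11.6827 · 210681 / 4489
  = 548.30
Design effect: 2.18 × 548.30 = 1195.30.
Round up → n = 1196.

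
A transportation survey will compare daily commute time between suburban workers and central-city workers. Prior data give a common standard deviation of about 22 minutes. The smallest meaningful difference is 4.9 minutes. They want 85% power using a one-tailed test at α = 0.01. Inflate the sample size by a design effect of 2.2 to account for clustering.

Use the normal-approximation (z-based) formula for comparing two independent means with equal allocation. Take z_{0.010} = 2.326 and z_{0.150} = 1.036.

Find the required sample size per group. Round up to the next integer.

n = 1003 per group

n = (z_α + z_β)² · (σ₁² + σ₂²) / δ²
  = (2.326 + 1.036)² · (2·22² = 968) / 4.9²
  = 11.3030 · 968 / 24.01
  = 455.70
Design effect: 2.2 × 455.70 = 1002.54.
Round up → n = 1003 per group.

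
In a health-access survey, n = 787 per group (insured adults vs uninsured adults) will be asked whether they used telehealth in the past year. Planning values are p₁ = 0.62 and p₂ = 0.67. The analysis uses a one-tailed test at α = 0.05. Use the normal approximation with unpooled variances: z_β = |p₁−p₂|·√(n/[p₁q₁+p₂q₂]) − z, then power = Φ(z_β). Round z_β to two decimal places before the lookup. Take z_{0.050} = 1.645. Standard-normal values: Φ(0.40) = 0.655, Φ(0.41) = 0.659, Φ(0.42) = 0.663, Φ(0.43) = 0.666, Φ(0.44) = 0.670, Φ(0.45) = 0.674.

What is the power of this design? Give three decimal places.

Power ≈ 0.666

z_β = |p₁−p₂|·√(n/[p₁q₁+p₂q₂]) − z_α
    = 0.05 · √(787/0.4567) − 1.645
    = 0.05 · 41.5118 − 1.645
    = 2.0756 − 1.645 = 0.4306 → 0.43
Power = Φ(0.43) = 0.666.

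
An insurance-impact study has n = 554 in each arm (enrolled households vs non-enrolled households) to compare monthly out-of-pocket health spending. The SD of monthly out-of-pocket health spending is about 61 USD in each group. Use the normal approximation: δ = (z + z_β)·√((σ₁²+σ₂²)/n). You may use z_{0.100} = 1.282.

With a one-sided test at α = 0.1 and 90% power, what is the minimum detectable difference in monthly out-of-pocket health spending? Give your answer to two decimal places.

δ = (z_α + z_β) · √((σ₁²+σ₂²)/n)
  = (1.282 + 1.282) · √(7442/554)
  = 2.564 · √13.4332
  = 2.564 · 3.6651
  = 9.3974

Minimum detectable difference ≈ 9.40 USD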